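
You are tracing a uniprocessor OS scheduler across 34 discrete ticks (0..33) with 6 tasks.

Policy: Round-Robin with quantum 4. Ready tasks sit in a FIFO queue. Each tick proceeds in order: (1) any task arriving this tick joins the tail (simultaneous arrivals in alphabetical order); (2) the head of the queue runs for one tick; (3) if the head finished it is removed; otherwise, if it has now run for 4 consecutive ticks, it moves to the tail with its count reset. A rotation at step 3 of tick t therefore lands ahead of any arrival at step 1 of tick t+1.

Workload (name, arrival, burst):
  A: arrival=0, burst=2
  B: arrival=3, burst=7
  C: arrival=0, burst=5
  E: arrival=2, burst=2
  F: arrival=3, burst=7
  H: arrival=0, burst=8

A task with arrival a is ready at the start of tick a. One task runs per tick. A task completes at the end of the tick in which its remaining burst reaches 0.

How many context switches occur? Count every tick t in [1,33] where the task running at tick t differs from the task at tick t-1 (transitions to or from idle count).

t=0: queue=[A,C,H] q_used=0 → run A
t=1: queue=[A,C,H] q_used=1 → run A
t=2: queue=[C,H,E] q_used=0 → run C
t=3: queue=[C,H,E,B,F] q_used=1 → run C
t=4: queue=[C,H,E,B,F] q_used=2 → run C
t=5: queue=[C,H,E,B,F] q_used=3 → run C
t=6: queue=[H,E,B,F,C] q_used=0 → run H
t=7: queue=[H,E,B,F,C] q_used=1 → run H
t=8: queue=[H,E,B,F,C] q_used=2 → run H
t=9: queue=[H,E,B,F,C] q_used=3 → run H
t=10: queue=[E,B,F,C,H] q_used=0 → run E
t=11: queue=[E,B,F,C,H] q_used=1 → run E
t=12: queue=[B,F,C,H] q_used=0 → run B
t=13: queue=[B,F,C,H] q_used=1 → run B
t=14: queue=[B,F,C,H] q_used=2 → run B
t=15: queue=[B,F,C,H] q_used=3 → run B
t=16: queue=[F,C,H,B] q_used=0 → run F
t=17: queue=[F,C,H,B] q_used=1 → run F
t=18: queue=[F,C,H,B] q_used=2 → run F
t=19: queue=[F,C,H,B] q_used=3 → run F
t=20: queue=[C,H,B,F] q_used=0 → run C
t=21: queue=[H,B,F] q_used=0 → run H
t=22: queue=[H,B,F] q_used=1 → run H
t=23: queue=[H,B,F] q_used=2 → run H
t=24: queue=[H,B,F] q_used=3 → run H
t=25: queue=[B,F] q_used=0 → run B
t=26: queue=[B,F] q_used=1 → run B
t=27: queue=[B,F] q_used=2 → run B
t=28: queue=[F] q_used=0 → run F
t=29: queue=[F] q_used=1 → run F
t=30: queue=[F] q_used=2 → run F
t=31: (idle)
t=32: (idle)
t=33: (idle)

context switches = 10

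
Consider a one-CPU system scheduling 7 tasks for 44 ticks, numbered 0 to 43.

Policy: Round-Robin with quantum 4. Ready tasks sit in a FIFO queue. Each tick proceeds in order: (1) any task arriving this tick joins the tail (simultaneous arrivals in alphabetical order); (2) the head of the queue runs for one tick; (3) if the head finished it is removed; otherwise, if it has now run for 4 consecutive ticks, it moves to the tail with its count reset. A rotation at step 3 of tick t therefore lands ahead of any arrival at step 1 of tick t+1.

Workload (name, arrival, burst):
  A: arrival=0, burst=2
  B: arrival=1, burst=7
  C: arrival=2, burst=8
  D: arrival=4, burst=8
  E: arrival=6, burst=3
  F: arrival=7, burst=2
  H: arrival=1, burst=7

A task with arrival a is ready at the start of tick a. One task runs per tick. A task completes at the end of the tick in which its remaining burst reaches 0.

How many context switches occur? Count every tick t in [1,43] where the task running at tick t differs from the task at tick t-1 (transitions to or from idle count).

t=0: queue=[A] q_used=0 → run A
t=1: queue=[A,B,H] q_used=1 → run A
t=2: queue=[B,H,C] q_used=0 → run B
t=3: queue=[B,H,C] q_used=1 → run B
t=4: queue=[B,H,C,D] q_used=2 → run B
t=5: queue=[B,H,C,D] q_used=3 → run B
t=6: queue=[H,C,D,B,E] q_used=0 → run H
t=7: queue=[H,C,D,B,E,F] q_used=1 → run H
t=8: queue=[H,C,D,B,E,F] q_used=2 → run H
t=9: queue=[H,C,D,B,E,F] q_used=3 → run H
t=10: queue=[C,D,B,E,F,H] q_used=0 → run C
t=11: queue=[C,D,B,E,F,H] q_used=1 → run C
t=12: queue=[C,D,B,E,F,H] q_used=2 → run C
t=13: queue=[C,D,B,E,F,H] q_used=3 → run C
t=14: queue=[D,B,E,F,H,C] q_used=0 → run D
t=15: queue=[D,B,E,F,H,C] q_used=1 → run D
t=16: queue=[D,B,E,F,H,C] q_used=2 → run D
t=17: queue=[D,B,E,F,H,C] q_used=3 → run D
t=18: queue=[B,E,F,H,C,D] q_used=0 → run B
t=19: queue=[B,E,F,H,C,D] q_used=1 → run B
t=20: queue=[B,E,F,H,C,D] q_used=2 → run B
t=21: queue=[E,F,H,C,D] q_used=0 → run E
t=22: queue=[E,F,H,C,D] q_used=1 → run E
t=23: queue=[E,F,H,C,D] q_used=2 → run E
t=24: queue=[F,H,C,D] q_used=0 → run F
t=25: queue=[F,H,C,D] q_used=1 → run F
t=26: queue=[H,C,D] q_used=0 → run H
t=27: queue=[H,C,D] q_used=1 → run H
t=28: queue=[H,C,D] q_used=2 → run H
t=29: queue=[C,D] q_used=0 → run C
t=30: queue=[C,D] q_used=1 → run C
t=31: queue=[C,D] q_used=2 → run C
t=32: queue=[C,D] q_used=3 → run C
t=33: queue=[D] q_used=0 → run D
t=34: queue=[D] q_used=1 → run D
t=35: queue=[D] q_used=2 → run D
t=36: queue=[D] q_used=3 → run D
t=37: (idle)
t=38: (idle)
t=39: (idle)
t=40: (idle)
t=41: (idle)
t=42: (idle)
t=43: (idle)

context switches = 11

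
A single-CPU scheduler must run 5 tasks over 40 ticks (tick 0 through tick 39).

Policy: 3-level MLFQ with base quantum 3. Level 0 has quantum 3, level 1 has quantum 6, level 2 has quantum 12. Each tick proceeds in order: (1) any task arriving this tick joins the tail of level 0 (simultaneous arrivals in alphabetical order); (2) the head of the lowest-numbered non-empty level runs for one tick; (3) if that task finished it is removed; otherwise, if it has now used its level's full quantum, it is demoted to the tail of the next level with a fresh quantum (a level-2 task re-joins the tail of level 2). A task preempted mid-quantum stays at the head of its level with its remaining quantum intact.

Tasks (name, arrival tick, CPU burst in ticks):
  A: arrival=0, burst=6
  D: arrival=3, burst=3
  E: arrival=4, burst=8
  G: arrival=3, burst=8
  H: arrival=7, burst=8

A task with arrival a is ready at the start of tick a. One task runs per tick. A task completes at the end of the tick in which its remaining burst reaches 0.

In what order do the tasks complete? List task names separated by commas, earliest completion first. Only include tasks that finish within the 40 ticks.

t=0: L0/L1/L2 = A/-/- → run A
t=1: L0/L1/L2 = A/-/- → run A
t=2: L0/L1/L2 = A/-/- → run A
t=3: L0/L1/L2 = DG/A/- → run D
t=4: L0/L1/L2 = DGE/A/- → run D
t=5: L0/L1/L2 = DGE/A/- → run D
t=6: L0/L1/L2 = GE/A/- → run G
t=7: L0/L1/L2 = GEH/A/- → run G
t=8: L0/L1/L2 = GEH/A/- → run G
t=9: L0/L1/L2 = EH/AG/- → run E
t=10: L0/L1/L2 = EH/AG/- → run E
t=11: L0/L1/L2 = EH/AG/- → run E
t=12: L0/L1/L2 = H/AGE/- → run H
t=13: L0/L1/L2 = H/AGE/- → run H
t=14: L0/L1/L2 = H/AGE/- → run H
t=15: L0/L1/L2 = -/AGEH/- → run A
t=16: L0/L1/L2 = -/AGEH/- → run A
t=17: L0/L1/L2 = -/AGEH/- → run A
t=18: L0/L1/L2 = -/GEH/- → run G
t=19: L0/L1/L2 = -/GEH/- → run G
t=20: L0/L1/L2 = -/GEH/- → run G
t=21: L0/L1/L2 = -/GEH/- → run G
t=22: L0/L1/L2 = -/GEH/- → run G
t=23: L0/L1/L2 = -/EH/- → run E
t=24: L0/L1/L2 = -/EH/- → run E
t=25: L0/L1/L2 = -/EH/- → run E
t=26: L0/L1/L2 = -/EH/- → run E
t=27: L0/L1/L2 = -/EH/- → run E
t=28: L0/L1/L2 = -/H/- → run H
t=29: L0/L1/L2 = -/H/- → run H
t=30: L0/L1/L2 = -/H/- → run H
t=31: L0/L1/L2 = -/H/- → run H
t=32: L0/L1/L2 = -/H/- → run H
t=33: (idle)
t=34: (idle)
t=35: (idle)
t=36: (idle)
t=37: (idle)
t=38: (idle)
t=39: (idle)

completion order = D, A, G, E, H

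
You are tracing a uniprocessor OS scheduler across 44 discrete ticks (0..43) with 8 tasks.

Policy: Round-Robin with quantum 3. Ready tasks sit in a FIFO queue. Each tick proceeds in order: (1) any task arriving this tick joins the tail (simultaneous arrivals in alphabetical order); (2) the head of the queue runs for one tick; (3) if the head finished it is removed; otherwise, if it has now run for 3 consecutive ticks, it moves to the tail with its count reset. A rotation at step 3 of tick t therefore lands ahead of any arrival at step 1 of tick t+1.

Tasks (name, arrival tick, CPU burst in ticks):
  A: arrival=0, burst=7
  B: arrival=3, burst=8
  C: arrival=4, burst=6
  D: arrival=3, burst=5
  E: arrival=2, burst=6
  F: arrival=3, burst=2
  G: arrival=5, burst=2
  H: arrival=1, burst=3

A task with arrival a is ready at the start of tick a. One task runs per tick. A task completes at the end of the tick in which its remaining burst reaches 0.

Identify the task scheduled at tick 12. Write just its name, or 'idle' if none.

running at tick 12 = B

t=0: queue=[A] q_used=0 → run A
t=1: queue=[A,H] q_used=1 → run A
t=2: queue=[A,H,E] q_used=2 → run A
t=3: queue=[H,E,A,B,D,F] q_used=0 → run H
t=4: queue=[H,E,A,B,D,F,C] q_used=1 → run H
t=5: queue=[H,E,A,B,D,F,C,G] q_used=2 → run H
t=6: queue=[E,A,B,D,F,C,G] q_used=0 → run E
t=7: queue=[E,A,B,D,F,C,G] q_used=1 → run E
t=8: queue=[E,A,B,D,F,C,G] q_used=2 → run E
t=9: queue=[A,B,D,F,C,G,E] q_used=0 → run A
t=10: queue=[A,B,D,F,C,G,E] q_used=1 → run A
t=11: queue=[A,B,D,F,C,G,E] q_used=2 → run A
t=12: queue=[B,D,F,C,G,E,A] q_used=0 → run B
t=13: queue=[B,D,F,C,G,E,A] q_used=1 → run B
t=14: queue=[B,D,F,C,G,E,A] q_used=2 → run B
t=15: queue=[D,F,C,G,E,A,B] q_used=0 → run D
t=16: queue=[D,F,C,G,E,A,B] q_used=1 → run D
t=17: queue=[D,F,C,G,E,A,B] q_used=2 → run D
t=18: queue=[F,C,G,E,A,B,D] q_used=0 → run F
t=19: queue=[F,C,G,E,A,B,D] q_used=1 → run F
t=20: queue=[C,G,E,A,B,D] q_used=0 → run C
t=21: queue=[C,G,E,A,B,D] q_used=1 → run C
t=22: queue=[C,G,E,A,B,D] q_used=2 → run C
t=23: queue=[G,E,A,B,D,C] q_used=0 → run G
t=24: queue=[G,E,A,B,D,C] q_used=1 → run G
t=25: queue=[E,A,B,D,C] q_used=0 → run E
t=26: queue=[E,A,B,D,C] q_used=1 → run E
t=27: queue=[E,A,B,D,C] q_used=2 → run E
t=28: queue=[A,B,D,C] q_used=0 → run A
t=29: queue=[B,D,C] q_used=0 → run B
t=30: queue=[B,D,C] q_used=1 → run B
t=31: queue=[B,D,C] q_used=2 → run B
t=32: queue=[D,C,B] q_used=0 → run D
t=33: queue=[D,C,B] q_used=1 → run D
t=34: queue=[C,B] q_used=0 → run C
t=35: queue=[C,B] q_used=1 → run C
t=36: queue=[C,B] q_used=2 → run C
t=37: queue=[B] q_used=0 → run B
t=38: queue=[B] q_used=1 → run B
t=39: (idle)
t=40: (idle)
t=41: (idle)
t=42: (idle)
t=43: (idle)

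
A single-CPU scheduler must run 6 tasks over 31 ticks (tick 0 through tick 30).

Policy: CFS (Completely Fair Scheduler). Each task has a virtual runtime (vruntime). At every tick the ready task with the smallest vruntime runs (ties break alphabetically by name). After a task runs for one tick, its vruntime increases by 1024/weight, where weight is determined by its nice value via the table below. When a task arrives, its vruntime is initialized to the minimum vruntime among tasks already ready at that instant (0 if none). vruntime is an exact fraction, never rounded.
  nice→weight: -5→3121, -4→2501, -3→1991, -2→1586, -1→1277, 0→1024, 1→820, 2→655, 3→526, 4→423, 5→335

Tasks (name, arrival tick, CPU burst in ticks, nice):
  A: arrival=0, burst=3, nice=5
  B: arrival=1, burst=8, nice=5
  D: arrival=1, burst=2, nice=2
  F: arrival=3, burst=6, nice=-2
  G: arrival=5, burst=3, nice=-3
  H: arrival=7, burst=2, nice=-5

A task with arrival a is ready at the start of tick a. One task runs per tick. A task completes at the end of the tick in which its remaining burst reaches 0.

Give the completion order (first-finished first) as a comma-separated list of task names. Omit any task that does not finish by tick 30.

t=0: vr[A=0] → run A
t=1: vr[A=1024/335 B=1024/335 D=1024/335] → run A
t=2: vr[A=2048/335 B=1024/335 D=1024/335] → run B
t=3: vr[A=2048/335 B=2048/335 D=1024/335 F=1024/335] → run D
t=4: vr[A=2048/335 B=2048/335 D=202752/43885 F=1024/335] → run F
t=5: vr[A=2048/335 B=2048/335 D=202752/43885 F=983552/265655 G=983552/265655] → run F
t=6: vr[A=2048/335 B=2048/335 D=202752/43885 F=1155072/265655 G=983552/265655] → run G
t=7: vr[A=2048/335 B=2048/335 D=202752/43885 F=1155072/265655 G=2230282752/528919105 H=2230282752/528919105] → run G
t=8: vr[A=2048/335 B=2048/335 D=202752/43885 F=1155072/265655 G=2502313472/528919105 H=2230282752/528919105] → run H
t=9: vr[A=2048/335 B=2048/335 D=202752/43885 F=1155072/265655 G=2502313472/528919105 H=7502325632512/1650756526705] → run F
t=10: vr[A=2048/335 B=2048/335 D=202752/43885 F=1326592/265655 G=2502313472/528919105 H=7502325632512/1650756526705] → run H
t=11: vr[A=2048/335 B=2048/335 D=202752/43885 F=1326592/265655 G=2502313472/528919105] → run D
t=12: vr[A=2048/335 B=2048/335 F=1326592/265655 G=2502313472/528919105] → run G
t=13: vr[A=2048/335 B=2048/335 F=1326592/265655] → run F
t=14: vr[A=2048/335 B=2048/335 F=1498112/265655] → run F
t=15: vr[A=2048/335 B=2048/335 F=1669632/265655] → run A
t=16: vr[B=2048/335 F=1669632/265655] → run B
t=17: vr[B=3072/335 F=1669632/265655] → run F
t=18: vr[B=3072/335] → run B
t=19: vr[B=4096/335] → run B
t=20: vr[B=1024/67] → run B
t=21: vr[B=6144/335] → run B
t=22: vr[B=7168/335] → run B
t=23: vr[B=8192/335] → run B
t=24: (idle)
t=25: (idle)
t=26: (idle)
t=27: (idle)
t=28: (idle)
t=29: (idle)
t=30: (idle)

completion order = H, D, G, A, F, B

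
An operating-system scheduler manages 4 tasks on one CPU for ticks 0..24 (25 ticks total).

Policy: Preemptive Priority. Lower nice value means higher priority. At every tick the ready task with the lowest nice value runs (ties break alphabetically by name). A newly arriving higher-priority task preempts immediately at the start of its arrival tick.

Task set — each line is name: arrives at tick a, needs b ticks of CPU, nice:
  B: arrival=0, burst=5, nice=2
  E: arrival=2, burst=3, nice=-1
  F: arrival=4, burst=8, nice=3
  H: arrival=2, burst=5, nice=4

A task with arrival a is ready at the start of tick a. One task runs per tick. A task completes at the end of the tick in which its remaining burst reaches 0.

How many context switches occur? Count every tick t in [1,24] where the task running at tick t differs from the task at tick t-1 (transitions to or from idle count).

context switches = 5

t=0: ready={B} → run B
t=1: ready={B} → run B
t=2: ready={B,E,H} → run E
t=3: ready={B,E,H} → run E
t=4: ready={B,E,F,H} → run E
t=5: ready={B,F,H} → run B
t=6: ready={B,F,H} → run B
t=7: ready={B,F,H} → run B
t=8: ready={F,H} → run F
t=9: ready={F,H} → run F
t=10: ready={F,H} → run F
t=11: ready={F,H} → run F
t=12: ready={F,H} → run F
t=13: ready={F,H} → run F
t=14: ready={F,H} → run F
t=15: ready={F,H} → run F
t=16: ready={H} → run H
t=17: ready={H} → run H
t=18: ready={H} → run H
t=19: ready={H} → run H
t=20: ready={H} → run H
t=21: (idle)
t=22: (idle)
t=23: (idle)
t=24: (idle)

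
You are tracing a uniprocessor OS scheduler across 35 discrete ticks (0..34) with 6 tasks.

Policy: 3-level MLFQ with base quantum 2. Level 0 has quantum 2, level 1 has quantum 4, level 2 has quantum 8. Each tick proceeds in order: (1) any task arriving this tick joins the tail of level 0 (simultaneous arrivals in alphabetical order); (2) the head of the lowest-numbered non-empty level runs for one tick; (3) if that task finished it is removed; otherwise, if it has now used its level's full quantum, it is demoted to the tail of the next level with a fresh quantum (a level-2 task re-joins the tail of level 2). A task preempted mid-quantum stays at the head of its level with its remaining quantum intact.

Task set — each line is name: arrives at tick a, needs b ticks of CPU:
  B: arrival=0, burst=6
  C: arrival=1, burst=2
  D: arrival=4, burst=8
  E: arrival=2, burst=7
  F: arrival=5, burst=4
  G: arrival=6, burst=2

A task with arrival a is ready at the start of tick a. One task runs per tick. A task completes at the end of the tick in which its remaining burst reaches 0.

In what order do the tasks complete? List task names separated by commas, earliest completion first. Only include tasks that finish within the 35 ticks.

completion order = C, G, B, F, E, D

t=0: L0/L1/L2 = B/-/- → run B
t=1: L0/L1/L2 = BC/-/- → run B
t=2: L0/L1/L2 = CE/B/- → run C
t=3: L0/L1/L2 = CE/B/- → run C
t=4: L0/L1/L2 = ED/B/- → run E
t=5: L0/L1/L2 = EDF/B/- → run E
t=6: L0/L1/L2 = DFG/BE/- → run D
t=7: L0/L1/L2 = DFG/BE/- → run D
t=8: L0/L1/L2 = FG/BED/- → run F
t=9: L0/L1/L2 = FG/BED/- → run F
t=10: L0/L1/L2 = G/BEDF/- → run G
t=11: L0/L1/L2 = G/BEDF/- → run G
t=12: L0/L1/L2 = -/BEDF/- → run B
t=13: L0/L1/L2 = -/BEDF/- → run B
t=14: L0/L1/L2 = -/BEDF/- → run B
t=15: L0/L1/L2 = -/BEDF/- → run B
t=16: L0/L1/L2 = -/EDF/- → run E
t=17: L0/L1/L2 = -/EDF/- → run E
t=18: L0/L1/L2 = -/EDF/- → run E
t=19: L0/L1/L2 = -/EDF/- → run E
t=20: L0/L1/L2 = -/DF/E → run D
t=21: L0/L1/L2 = -/DF/E → run D
t=22: L0/L1/L2 = -/DF/E → run D
t=23: L0/L1/L2 = -/DF/E → run D
t=24: L0/L1/L2 = -/F/ED → run F
t=25: L0/L1/L2 = -/F/ED → run F
t=26: L0/L1/L2 = -/-/ED → run E
t=27: L0/L1/L2 = -/-/D → run D
t=28: L0/L1/L2 = -/-/D → run D
t=29: (idle)
t=30: (idle)
t=31: (idle)
t=32: (idle)
t=33: (idle)
t=34: (idle)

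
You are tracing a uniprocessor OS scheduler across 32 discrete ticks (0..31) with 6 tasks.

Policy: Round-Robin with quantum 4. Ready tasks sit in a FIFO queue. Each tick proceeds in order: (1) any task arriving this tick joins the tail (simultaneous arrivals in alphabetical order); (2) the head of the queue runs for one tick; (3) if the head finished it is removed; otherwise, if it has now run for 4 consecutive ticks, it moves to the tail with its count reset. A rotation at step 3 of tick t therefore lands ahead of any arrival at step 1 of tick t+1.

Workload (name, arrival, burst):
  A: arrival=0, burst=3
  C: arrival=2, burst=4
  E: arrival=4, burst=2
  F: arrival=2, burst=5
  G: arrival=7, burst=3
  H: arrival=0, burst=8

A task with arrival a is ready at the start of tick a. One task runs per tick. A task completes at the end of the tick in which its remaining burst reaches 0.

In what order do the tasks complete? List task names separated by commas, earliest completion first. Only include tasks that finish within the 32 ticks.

completion order = A, C, E, H, G, F

t=0: queue=[A,H] q_used=0 → run A
t=1: queue=[A,H] q_used=1 → run A
t=2: queue=[A,H,C,F] q_used=2 → run A
t=3: queue=[H,C,F] q_used=0 → run H
t=4: queue=[H,C,F,E] q_used=1 → run H
t=5: queue=[H,C,F,E] q_used=2 → run H
t=6: queue=[H,C,F,E] q_used=3 → run H
t=7: queue=[C,F,E,H,G] q_used=0 → run C
t=8: queue=[C,F,E,H,G] q_used=1 → run C
t=9: queue=[C,F,E,H,G] q_used=2 → run C
t=10: queue=[C,F,E,H,G] q_used=3 → run C
t=11: queue=[F,E,H,G] q_used=0 → run F
t=12: queue=[F,E,H,G] q_used=1 → run F
t=13: queue=[F,E,H,G] q_used=2 → run F
t=14: queue=[F,E,H,G] q_used=3 → run F
t=15: queue=[E,H,G,F] q_used=0 → run E
t=16: queue=[E,H,G,F] q_used=1 → run E
t=17: queue=[H,G,F] q_used=0 → run H
t=18: queue=[H,G,F] q_used=1 → run H
t=19: queue=[H,G,F] q_used=2 → run H
t=20: queue=[H,G,F] q_used=3 → run H
t=21: queue=[G,F] q_used=0 → run G
t=22: queue=[G,F] q_used=1 → run G
t=23: queue=[G,F] q_used=2 → run G
t=24: queue=[F] q_used=0 → run F
t=25: (idle)
t=26: (idle)
t=27: (idle)
t=28: (idle)
t=29: (idle)
t=30: (idle)
t=31: (idle)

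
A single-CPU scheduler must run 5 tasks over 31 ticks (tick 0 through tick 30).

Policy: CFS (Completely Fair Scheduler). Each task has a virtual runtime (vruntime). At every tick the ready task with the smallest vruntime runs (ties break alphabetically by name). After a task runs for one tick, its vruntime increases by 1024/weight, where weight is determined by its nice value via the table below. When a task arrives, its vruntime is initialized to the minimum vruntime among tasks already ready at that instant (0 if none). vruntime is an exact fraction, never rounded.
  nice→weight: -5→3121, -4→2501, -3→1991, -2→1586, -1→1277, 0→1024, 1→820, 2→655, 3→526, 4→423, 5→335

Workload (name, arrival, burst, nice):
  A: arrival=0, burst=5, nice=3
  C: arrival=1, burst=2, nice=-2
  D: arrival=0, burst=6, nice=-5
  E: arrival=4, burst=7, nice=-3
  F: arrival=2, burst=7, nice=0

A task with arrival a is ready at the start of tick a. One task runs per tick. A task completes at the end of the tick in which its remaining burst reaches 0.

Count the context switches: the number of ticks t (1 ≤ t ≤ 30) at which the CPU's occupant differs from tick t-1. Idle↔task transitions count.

t=0: vr[A=0 D=0] → run A
t=1: vr[A=512/263 C=0 D=0] → run C
t=2: vr[A=512/263 C=512/793 D=0 F=0] → run D
t=3: vr[A=512/263 C=512/793 D=1024/3121 F=0] → run F
t=4: vr[A=512/263 C=512/793 D=1024/3121 E=1024/3121 F=1] → run D
t=5: vr[A=512/263 C=512/793 D=2048/3121 E=1024/3121 F=1] → run E
t=6: vr[A=512/263 C=512/793 D=2048/3121 E=5234688/6213911 F=1] → run C
t=7: vr[A=512/263 D=2048/3121 E=5234688/6213911 F=1] → run D
t=8: vr[A=512/263 D=3072/3121 E=5234688/6213911 F=1] → run E
t=9: vr[A=512/263 D=3072/3121 E=8430592/6213911 F=1] → run D
t=10: vr[A=512/263 D=4096/3121 E=8430592/6213911 F=1] → run F
t=11: vr[A=512/263 D=4096/3121 E=8430592/6213911 F=2] → run D
t=12: vr[A=512/263 D=5120/3121 E=8430592/6213911 F=2] → run E
t=13: vr[A=512/263 D=5120/3121 E=11626496/6213911 F=2] → run D
t=14: vr[A=512/263 E=11626496/6213911 F=2] → run E
t=15: vr[A=512/263 E=14822400/6213911 F=2] → run A
t=16: vr[A=1024/263 E=14822400/6213911 F=2] → run F
t=17: vr[A=1024/263 E=14822400/6213911 F=3] → run E
t=18: vr[A=1024/263 E=18018304/6213911 F=3] → run E
t=19: vr[A=1024/263 E=21214208/6213911 F=3] → run F
t=20: vr[A=1024/263 E=21214208/6213911 F=4] → run E
t=21: vr[A=1024/263 F=4] → run A
t=22: vr[A=1536/263 F=4] → run F
t=23: vr[A=1536/263 F=5] → run F
t=24: vr[A=1536/263 F=6] → run A
t=25: vr[A=2048/263 F=6] → run F
t=26: vr[A=2048/263] → run A
t=27: (idle)
t=28: (idle)
t=29: (idle)
t=30: (idle)

context switches = 25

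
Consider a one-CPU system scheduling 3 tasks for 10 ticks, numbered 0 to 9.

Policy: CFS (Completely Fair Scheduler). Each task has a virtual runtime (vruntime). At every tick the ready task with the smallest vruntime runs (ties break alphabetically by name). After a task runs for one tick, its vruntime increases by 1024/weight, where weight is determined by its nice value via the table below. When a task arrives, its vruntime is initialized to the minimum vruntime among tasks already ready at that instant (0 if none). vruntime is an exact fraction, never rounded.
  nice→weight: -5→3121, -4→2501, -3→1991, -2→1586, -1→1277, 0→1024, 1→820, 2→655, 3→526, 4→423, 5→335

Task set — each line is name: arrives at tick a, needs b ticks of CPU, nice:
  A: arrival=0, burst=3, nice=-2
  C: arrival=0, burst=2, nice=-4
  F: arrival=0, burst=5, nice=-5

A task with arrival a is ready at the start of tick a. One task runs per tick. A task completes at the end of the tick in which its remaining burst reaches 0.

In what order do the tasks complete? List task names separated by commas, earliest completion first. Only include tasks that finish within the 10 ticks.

t=0: vr[A=0 C=0 F=0] → run A
t=1: vr[A=512/793 C=0 F=0] → run C
t=2: vr[A=512/793 C=1024/2501 F=0] → run F
t=3: vr[A=512/793 C=1024/2501 F=1024/3121] → run F
t=4: vr[A=512/793 C=1024/2501 F=2048/3121] → run C
t=5: vr[A=512/793 F=2048/3121] → run A
t=6: vr[A=1024/793 F=2048/3121] → run F
t=7: vr[A=1024/793 F=3072/3121] → run F
t=8: vr[A=1024/793 F=4096/3121] → run A
t=9: vr[F=4096/3121] → run F

completion order = C, A, F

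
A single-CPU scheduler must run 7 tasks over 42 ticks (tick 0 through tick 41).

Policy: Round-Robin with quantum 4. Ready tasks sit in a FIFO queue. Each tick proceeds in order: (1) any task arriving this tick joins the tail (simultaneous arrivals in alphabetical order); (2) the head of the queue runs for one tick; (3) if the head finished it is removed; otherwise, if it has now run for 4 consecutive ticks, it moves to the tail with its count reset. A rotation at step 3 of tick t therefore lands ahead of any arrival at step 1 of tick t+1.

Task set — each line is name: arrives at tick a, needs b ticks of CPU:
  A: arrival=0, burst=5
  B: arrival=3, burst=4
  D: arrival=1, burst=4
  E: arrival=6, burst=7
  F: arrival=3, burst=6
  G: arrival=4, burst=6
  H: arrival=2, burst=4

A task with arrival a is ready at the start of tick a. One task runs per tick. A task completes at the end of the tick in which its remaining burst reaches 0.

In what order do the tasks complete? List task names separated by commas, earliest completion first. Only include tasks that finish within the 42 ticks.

t=0: queue=[A] q_used=0 → run A
t=1: queue=[A,D] q_used=1 → run A
t=2: queue=[A,D,H] q_used=2 → run A
t=3: queue=[A,D,H,B,F] q_used=3 → run A
t=4: queue=[D,H,B,F,A,G] q_used=0 → run D
t=5: queue=[D,H,B,F,A,G] q_used=1 → run D
t=6: queue=[D,H,B,F,A,G,E] q_used=2 → run D
t=7: queue=[D,H,B,F,A,G,E] q_used=3 → run D
t=8: queue=[H,B,F,A,G,E] q_used=0 → run H
t=9: queue=[H,B,F,A,G,E] q_used=1 → run H
t=10: queue=[H,B,F,A,G,E] q_used=2 → run H
t=11: queue=[H,B,F,A,G,E] q_used=3 → run H
t=12: queue=[B,F,A,G,E] q_used=0 → run B
t=13: queue=[B,F,A,G,E] q_used=1 → run B
t=14: queue=[B,F,A,G,E] q_used=2 → run B
t=15: queue=[B,F,A,G,E] q_used=3 → run B
t=16: queue=[F,A,G,E] q_used=0 → run F
t=17: queue=[F,A,G,E] q_used=1 → run F
t=18: queue=[F,A,G,E] q_used=2 → run F
t=19: queue=[F,A,G,E] q_used=3 → run F
t=20: queue=[A,G,E,F] q_used=0 → run A
t=21: queue=[G,E,F] q_used=0 → run G
t=22: queue=[G,E,F] q_used=1 → run G
t=23: queue=[G,E,F] q_used=2 → run G
t=24: queue=[G,E,F] q_used=3 → run G
t=25: queue=[E,F,G] q_used=0 → run E
t=26: queue=[E,F,G] q_used=1 → run E
t=27: queue=[E,F,G] q_used=2 → run E
t=28: queue=[E,F,G] q_used=3 → run E
t=29: queue=[F,G,E] q_used=0 → run F
t=30: queue=[F,G,E] q_used=1 → run F
t=31: queue=[G,E] q_used=0 → run G
t=32: queue=[G,E] q_used=1 → run G
t=33: queue=[E] q_used=0 → run E
t=34: queue=[E] q_used=1 → run E
t=35: queue=[E] q_used=2 → run E
t=36: (idle)
t=37: (idle)
t=38: (idle)
t=39: (idle)
t=40: (idle)
t=41: (idle)

completion order = D, H, B, A, F, G, E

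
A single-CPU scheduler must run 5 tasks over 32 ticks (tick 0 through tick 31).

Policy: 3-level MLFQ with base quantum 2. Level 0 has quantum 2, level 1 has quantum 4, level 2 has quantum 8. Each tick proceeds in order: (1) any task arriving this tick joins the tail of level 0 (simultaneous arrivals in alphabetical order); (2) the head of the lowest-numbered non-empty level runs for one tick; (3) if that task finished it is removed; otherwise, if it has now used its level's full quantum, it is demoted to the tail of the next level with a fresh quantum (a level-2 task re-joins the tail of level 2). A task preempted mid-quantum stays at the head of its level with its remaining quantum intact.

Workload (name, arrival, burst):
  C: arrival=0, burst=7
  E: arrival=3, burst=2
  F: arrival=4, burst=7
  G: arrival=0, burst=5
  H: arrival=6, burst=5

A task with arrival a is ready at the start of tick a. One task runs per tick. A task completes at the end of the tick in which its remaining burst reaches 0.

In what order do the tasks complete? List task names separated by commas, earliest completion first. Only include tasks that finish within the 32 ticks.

t=0: L0/L1/L2 = CG/-/- → run C
t=1: L0/L1/L2 = CG/-/- → run C
t=2: L0/L1/L2 = G/C/- → run G
t=3: L0/L1/L2 = GE/C/- → run G
t=4: L0/L1/L2 = EF/CG/- → run E
t=5: L0/L1/L2 = EF/CG/- → run E
t=6: L0/L1/L2 = FH/CG/- → run F
t=7: L0/L1/L2 = FH/CG/- → run F
t=8: L0/L1/L2 = H/CGF/- → run H
t=9: L0/L1/L2 = H/CGF/- → run H
t=10: L0/L1/L2 = -/CGFH/- → run C
t=11: L0/L1/L2 = -/CGFH/- → run C
t=12: L0/L1/L2 = -/CGFH/- → run C
t=13: L0/L1/L2 = -/CGFH/- → run C
t=14: L0/L1/L2 = -/GFH/C → run G
t=15: L0/L1/L2 = -/GFH/C → run G
t=16: L0/L1/L2 = -/GFH/C → run G
t=17: L0/L1/L2 = -/FH/C → run F
t=18: L0/L1/L2 = -/FH/C → run F
t=19: L0/L1/L2 = -/FH/C → run F
t=20: L0/L1/L2 = -/FH/C → run F
t=21: L0/L1/L2 = -/H/CF → run H
t=22: L0/L1/L2 = -/H/CF → run H
t=23: L0/L1/L2 = -/H/CF → run H
t=24: L0/L1/L2 = -/-/CF → run C
t=25: L0/L1/L2 = -/-/F → run F
t=26: (idle)
t=27: (idle)
t=28: (idle)
t=29: (idle)
t=30: (idle)
t=31: (idle)

completion order = E, G, H, C, F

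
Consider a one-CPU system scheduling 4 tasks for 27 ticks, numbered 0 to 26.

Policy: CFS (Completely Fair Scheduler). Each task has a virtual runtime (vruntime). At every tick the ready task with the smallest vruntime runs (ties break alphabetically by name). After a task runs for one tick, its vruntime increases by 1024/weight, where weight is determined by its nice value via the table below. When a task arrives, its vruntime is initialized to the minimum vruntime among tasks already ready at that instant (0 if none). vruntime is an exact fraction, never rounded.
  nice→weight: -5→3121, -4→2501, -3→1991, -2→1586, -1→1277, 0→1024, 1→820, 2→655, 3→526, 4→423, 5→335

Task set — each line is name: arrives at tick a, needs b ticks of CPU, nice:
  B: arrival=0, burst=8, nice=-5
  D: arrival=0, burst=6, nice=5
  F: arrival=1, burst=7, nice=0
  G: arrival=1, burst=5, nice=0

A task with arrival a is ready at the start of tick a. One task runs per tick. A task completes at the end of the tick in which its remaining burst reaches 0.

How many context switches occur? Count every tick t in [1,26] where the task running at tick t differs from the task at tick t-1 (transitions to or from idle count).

t=0: vr[B=0 D=0] → run B
t=1: vr[B=1024/3121 D=0 F=0 G=0] → run D
t=2: vr[B=1024/3121 D=1024/335 F=0 G=0] → run F
t=3: vr[B=1024/3121 D=1024/335 F=1 G=0] → run G
t=4: vr[B=1024/3121 D=1024/335 F=1 G=1] → run B
t=5: vr[B=2048/3121 D=1024/335 F=1 G=1] → run B
t=6: vr[B=3072/3121 D=1024/335 F=1 G=1] → run B
t=7: vr[B=4096/3121 D=1024/335 F=1 G=1] → run F
t=8: vr[B=4096/3121 D=1024/335 F=2 G=1] → run G
t=9: vr[B=4096/3121 D=1024/335 F=2 G=2] → run B
t=10: vr[B=5120/3121 D=1024/335 F=2 G=2] → run B
t=11: vr[B=6144/3121 D=1024/335 F=2 G=2] → run B
t=12: vr[B=7168/3121 D=1024/335 F=2 G=2] → run F
t=13: vr[B=7168/3121 D=1024/335 F=3 G=2] → run G
t=14: vr[B=7168/3121 D=1024/335 F=3 G=3] → run B
t=15: vr[D=1024/335 F=3 G=3] → run F
t=16: vr[D=1024/335 F=4 G=3] → run G
t=17: vr[D=1024/335 F=4 G=4] → run D
t=18: vr[D=2048/335 F=4 G=4] → run F
t=19: vr[D=2048/335 F=5 G=4] → run G
t=20: vr[D=2048/335 F=5] → run F
t=21: vr[D=2048/335 F=6] → run F
t=22: vr[D=2048/335] → run D
t=23: vr[D=3072/335] → run D
t=24: vr[D=4096/335] → run D
t=25: vr[D=1024/67] → run D
t=26: (idle)

context switches = 18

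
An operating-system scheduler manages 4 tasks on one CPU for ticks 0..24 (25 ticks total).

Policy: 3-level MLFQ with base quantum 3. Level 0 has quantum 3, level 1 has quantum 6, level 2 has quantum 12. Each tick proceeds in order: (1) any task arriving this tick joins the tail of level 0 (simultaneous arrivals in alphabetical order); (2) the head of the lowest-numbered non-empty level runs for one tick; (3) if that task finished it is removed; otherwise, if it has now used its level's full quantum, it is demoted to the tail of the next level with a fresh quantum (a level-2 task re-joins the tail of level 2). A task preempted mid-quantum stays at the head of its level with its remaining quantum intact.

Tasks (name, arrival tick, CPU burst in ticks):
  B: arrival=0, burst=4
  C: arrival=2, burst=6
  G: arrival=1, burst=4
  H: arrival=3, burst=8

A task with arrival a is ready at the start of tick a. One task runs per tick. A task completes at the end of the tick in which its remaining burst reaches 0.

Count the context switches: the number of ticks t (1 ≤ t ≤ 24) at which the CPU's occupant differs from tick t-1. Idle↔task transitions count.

context switches = 8

t=0: L0/L1/L2 = B/-/- → run B
t=1: L0/L1/L2 = BG/-/- → run B
t=2: L0/L1/L2 = BGC/-/- → run B
t=3: L0/L1/L2 = GCH/B/- → run G
t=4: L0/L1/L2 = GCH/B/- → run G
t=5: L0/L1/L2 = GCH/B/- → run G
t=6: L0/L1/L2 = CH/BG/- → run C
t=7: L0/L1/L2 = CH/BG/- → run C
t=8: L0/L1/L2 = CH/BG/- → run C
t=9: L0/L1/L2 = H/BGC/- → run H
t=10: L0/L1/L2 = H/BGC/- → run H
t=11: L0/L1/L2 = H/BGC/- → run H
t=12: L0/L1/L2 = -/BGCH/- → run B
t=13: L0/L1/L2 = -/GCH/- → run G
t=14: L0/L1/L2 = -/CH/- → run C
t=15: L0/L1/L2 = -/CH/- → run C
t=16: L0/L1/L2 = -/CH/- → run C
t=17: L0/L1/L2 = -/H/- → run H
t=18: L0/L1/L2 = -/H/- → run H
t=19: L0/L1/L2 = -/H/- → run H
t=20: L0/L1/L2 = -/H/- → run H
t=21: L0/L1/L2 = -/H/- → run H
t=22: (idle)
t=23: (idle)
t=24: (idle)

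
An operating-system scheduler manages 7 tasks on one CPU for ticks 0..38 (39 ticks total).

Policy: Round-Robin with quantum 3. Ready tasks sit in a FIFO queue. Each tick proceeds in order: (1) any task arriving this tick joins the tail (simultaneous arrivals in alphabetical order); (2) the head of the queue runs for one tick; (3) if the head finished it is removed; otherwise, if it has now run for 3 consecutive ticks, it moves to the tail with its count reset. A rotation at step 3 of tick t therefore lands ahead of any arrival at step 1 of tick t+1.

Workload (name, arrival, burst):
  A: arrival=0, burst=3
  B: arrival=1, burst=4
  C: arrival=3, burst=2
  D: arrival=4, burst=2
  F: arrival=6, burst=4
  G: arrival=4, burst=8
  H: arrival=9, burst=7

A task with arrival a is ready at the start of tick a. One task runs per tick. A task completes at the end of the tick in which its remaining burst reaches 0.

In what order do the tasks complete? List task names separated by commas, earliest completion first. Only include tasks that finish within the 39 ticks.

completion order = A, C, D, B, F, G, H

t=0: queue=[A] q_used=0 → run A
t=1: queue=[A,B] q_used=1 → run A
t=2: queue=[A,B] q_used=2 → run A
t=3: queue=[B,C] q_used=0 → run B
t=4: queue=[B,C,D,G] q_used=1 → run B
t=5: queue=[B,C,D,G] q_used=2 → run B
t=6: queue=[C,D,G,B,F] q_used=0 → run C
t=7: queue=[C,D,G,B,F] q_used=1 → run C
t=8: queue=[D,G,B,F] q_used=0 → run D
t=9: queue=[D,G,B,F,H] q_used=1 → run D
t=10: queue=[G,B,F,H] q_used=0 → run G
t=11: queue=[G,B,F,H] q_used=1 → run G
t=12: queue=[G,B,F,H] q_used=2 → run G
t=13: queue=[B,F,H,G] q_used=0 → run B
t=14: queue=[F,H,G] q_used=0 → run F
t=15: queue=[F,H,G] q_used=1 → run F
t=16: queue=[F,H,G] q_used=2 → run F
t=17: queue=[H,G,F] q_used=0 → run H
t=18: queue=[H,G,F] q_used=1 → run H
t=19: queue=[H,G,F] q_used=2 → run H
t=20: queue=[G,F,H] q_used=0 → run G
t=21: queue=[G,F,H] q_used=1 → run G
t=22: queue=[G,F,H] q_used=2 → run G
t=23: queue=[F,H,G] q_used=0 → run F
t=24: queue=[H,G] q_used=0 → run H
t=25: queue=[H,G] q_used=1 → run H
t=26: queue=[H,G] q_used=2 → run H
t=27: queue=[G,H] q_used=0 → run G
t=28: queue=[G,H] q_used=1 → run G
t=29: queue=[H] q_used=0 → run H
t=30: (idle)
t=31: (idle)
t=32: (idle)
t=33: (idle)
t=34: (idle)
t=35: (idle)
t=36: (idle)
t=37: (idle)
t=38: (idle)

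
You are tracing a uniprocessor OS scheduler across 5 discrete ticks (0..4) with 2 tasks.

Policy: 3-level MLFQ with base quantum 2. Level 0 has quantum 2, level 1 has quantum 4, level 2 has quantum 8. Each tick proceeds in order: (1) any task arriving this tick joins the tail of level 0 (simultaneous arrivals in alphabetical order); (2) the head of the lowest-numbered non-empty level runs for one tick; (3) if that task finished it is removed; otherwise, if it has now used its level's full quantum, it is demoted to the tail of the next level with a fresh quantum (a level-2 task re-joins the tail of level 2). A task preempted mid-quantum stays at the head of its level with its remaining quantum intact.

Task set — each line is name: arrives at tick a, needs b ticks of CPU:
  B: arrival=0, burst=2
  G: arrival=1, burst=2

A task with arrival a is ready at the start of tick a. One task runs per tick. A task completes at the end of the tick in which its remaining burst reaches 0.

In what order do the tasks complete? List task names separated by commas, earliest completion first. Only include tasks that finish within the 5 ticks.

completion order = B, G

t=0: L0/L1/L2 = B/-/- → run B
t=1: L0/L1/L2 = BG/-/- → run B
t=2: L0/L1/L2 = G/-/- → run G
t=3: L0/L1/L2 = G/-/- → run G
t=4: (idle)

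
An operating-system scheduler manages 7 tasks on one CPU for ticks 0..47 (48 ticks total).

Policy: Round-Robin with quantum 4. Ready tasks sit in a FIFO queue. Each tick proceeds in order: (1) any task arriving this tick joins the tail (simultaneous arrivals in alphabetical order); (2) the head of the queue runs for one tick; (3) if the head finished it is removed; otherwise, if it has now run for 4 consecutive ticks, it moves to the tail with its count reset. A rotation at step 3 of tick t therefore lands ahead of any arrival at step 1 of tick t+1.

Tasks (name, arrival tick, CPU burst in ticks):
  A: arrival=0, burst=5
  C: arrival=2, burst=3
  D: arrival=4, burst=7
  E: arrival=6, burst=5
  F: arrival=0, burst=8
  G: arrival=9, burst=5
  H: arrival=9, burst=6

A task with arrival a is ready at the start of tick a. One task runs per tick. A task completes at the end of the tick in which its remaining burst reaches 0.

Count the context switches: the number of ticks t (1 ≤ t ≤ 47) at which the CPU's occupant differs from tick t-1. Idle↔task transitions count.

context switches = 13

t=0: queue=[A,F] q_used=0 → run A
t=1: queue=[A,F] q_used=1 → run A
t=2: queue=[A,F,C] q_used=2 → run A
t=3: queue=[A,F,C] q_used=3 → run A
t=4: queue=[F,C,A,D] q_used=0 → run F
t=5: queue=[F,C,A,D] q_used=1 → run F
t=6: queue=[F,C,A,D,E] q_used=2 → run F
t=7: queue=[F,C,A,D,E] q_used=3 → run F
t=8: queue=[C,A,D,E,F] q_used=0 → run C
t=9: queue=[C,A,D,E,F,G,H] q_used=1 → run C
t=10: queue=[C,A,D,E,F,G,H] q_used=2 → run C
t=11: queue=[A,D,E,F,G,H] q_used=0 → run A
t=12: queue=[D,E,F,G,H] q_used=0 → run D
t=13: queue=[D,E,F,G,H] q_used=1 → run D
t=14: queue=[D,E,F,G,H] q_used=2 → run D
t=15: queue=[D,E,F,G,H] q_used=3 → run D
t=16: queue=[E,F,G,H,D] q_used=0 → run E
t=17: queue=[E,F,G,H,D] q_used=1 → run E
t=18: queue=[E,F,G,H,D] q_used=2 → run E
t=19: queue=[E,F,G,H,D] q_used=3 → run E
t=20: queue=[F,G,H,D,E] q_used=0 → run F
t=21: queue=[F,G,H,D,E] q_used=1 → run F
t=22: queue=[F,G,H,D,E] q_used=2 → run F
t=23: queue=[F,G,H,D,E] q_used=3 → run F
t=24: queue=[G,H,D,E] q_used=0 → run G
t=25: queue=[G,H,D,E] q_used=1 → run G
t=26: queue=[G,H,D,E] q_used=2 → run G
t=27: queue=[G,H,D,E] q_used=3 → run G
t=28: queue=[H,D,E,G] q_used=0 → run H
t=29: queue=[H,D,E,G] q_used=1 → run H
t=30: queue=[H,D,E,G] q_used=2 → run H
t=31: queue=[H,D,E,G] q_used=3 → run H
t=32: queue=[D,E,G,H] q_used=0 → run D
t=33: queue=[D,E,G,H] q_used=1 → run D
t=34: queue=[D,E,G,H] q_used=2 → run D
t=35: queue=[E,G,H] q_used=0 → run E
t=36: queue=[G,H] q_used=0 → run G
t=37: queue=[H] q_used=0 → run H
t=38: queue=[H] q_used=1 → run H
t=39: (idle)
t=40: (idle)
t=41: (idle)
t=42: (idle)
t=43: (idle)
t=44: (idle)
t=45: (idle)
t=46: (idle)
t=47: (idle)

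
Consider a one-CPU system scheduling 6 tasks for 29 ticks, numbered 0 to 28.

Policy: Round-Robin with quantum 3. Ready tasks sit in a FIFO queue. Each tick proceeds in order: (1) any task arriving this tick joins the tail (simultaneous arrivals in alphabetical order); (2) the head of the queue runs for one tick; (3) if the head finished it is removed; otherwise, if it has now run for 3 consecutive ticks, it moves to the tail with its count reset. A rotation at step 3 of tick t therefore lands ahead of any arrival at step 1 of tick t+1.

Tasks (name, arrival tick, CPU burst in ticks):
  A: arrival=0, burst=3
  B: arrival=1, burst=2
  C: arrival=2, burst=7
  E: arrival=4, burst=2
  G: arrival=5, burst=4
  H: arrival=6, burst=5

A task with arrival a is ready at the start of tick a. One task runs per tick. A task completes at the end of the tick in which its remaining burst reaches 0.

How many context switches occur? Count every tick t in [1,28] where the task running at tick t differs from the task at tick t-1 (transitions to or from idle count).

context switches = 10

t=0: queue=[A] q_used=0 → run A
t=1: queue=[A,B] q_used=1 → run A
t=2: queue=[A,B,C] q_used=2 → run A
t=3: queue=[B,C] q_used=0 → run B
t=4: queue=[B,C,E] q_used=1 → run B
t=5: queue=[C,E,G] q_used=0 → run C
t=6: queue=[C,E,G,H] q_used=1 → run C
t=7: queue=[C,E,G,H] q_used=2 → run C
t=8: queue=[E,G,H,C] q_used=0 → run E
t=9: queue=[E,G,H,C] q_used=1 → run E
t=10: queue=[G,H,C] q_used=0 → run G
t=11: queue=[G,H,C] q_used=1 → run G
t=12: queue=[G,H,C] q_used=2 → run G
t=13: queue=[H,C,G] q_used=0 → run H
t=14: queue=[H,C,G] q_used=1 → run H
t=15: queue=[H,C,G] q_used=2 → run H
t=16: queue=[C,G,H] q_used=0 → run C
t=17: queue=[C,G,H] q_used=1 → run C
t=18: queue=[C,G,H] q_used=2 → run C
t=19: queue=[G,H,C] q_used=0 → run G
t=20: queue=[H,C] q_used=0 → run H
t=21: queue=[H,C] q_used=1 → run H
t=22: queue=[C] q_used=0 → run C
t=23: (idle)
t=24: (idle)
t=25: (idle)
t=26: (idle)
t=27: (idle)
t=28: (idle)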